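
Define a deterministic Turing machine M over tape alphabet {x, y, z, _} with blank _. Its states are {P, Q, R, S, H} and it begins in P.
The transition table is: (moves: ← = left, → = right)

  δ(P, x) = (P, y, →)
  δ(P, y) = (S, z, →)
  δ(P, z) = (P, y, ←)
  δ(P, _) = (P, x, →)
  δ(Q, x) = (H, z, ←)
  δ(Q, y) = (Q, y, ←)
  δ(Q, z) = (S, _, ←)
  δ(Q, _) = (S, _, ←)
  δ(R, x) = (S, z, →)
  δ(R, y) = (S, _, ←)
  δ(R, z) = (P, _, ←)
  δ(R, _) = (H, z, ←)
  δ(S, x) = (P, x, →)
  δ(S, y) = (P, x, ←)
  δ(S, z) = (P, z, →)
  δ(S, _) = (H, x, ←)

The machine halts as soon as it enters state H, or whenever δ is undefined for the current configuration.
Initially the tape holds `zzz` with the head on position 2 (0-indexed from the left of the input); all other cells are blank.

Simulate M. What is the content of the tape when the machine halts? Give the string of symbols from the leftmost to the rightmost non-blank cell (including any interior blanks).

state=P head=2 tape=_zz[z]_   (P,z)→(P,y,←)
state=P head=1 tape=_z[z]y_   (P,z)→(P,y,←)
state=P head=0 tape=_[z]yy_   (P,z)→(P,y,←)
state=P head=-1 tape=[_]yyy_   (P,_)→(P,x,→)
state=P head=0 tape=x[y]yy_   (P,y)→(S,z,→)
state=S head=1 tape=xz[y]y_   (S,y)→(P,x,←)
state=P head=0 tape=x[z]xy_   (P,z)→(P,y,←)
state=P head=-1 tape=[x]yxy_   (P,x)→(P,y,→)
state=P head=0 tape=y[y]xy_   (P,y)→(S,z,→)
state=S head=1 tape=yz[x]y_   (S,x)→(P,x,→)
state=P head=2 tape=yzx[y]_   (P,y)→(S,z,→)
state=S head=3 tape=yzxz[_]   (S,_)→(H,x,←)
state=H head=2 tape=yzx[z]x
The non-blank tape span at halt is yzxzx.

yzxzx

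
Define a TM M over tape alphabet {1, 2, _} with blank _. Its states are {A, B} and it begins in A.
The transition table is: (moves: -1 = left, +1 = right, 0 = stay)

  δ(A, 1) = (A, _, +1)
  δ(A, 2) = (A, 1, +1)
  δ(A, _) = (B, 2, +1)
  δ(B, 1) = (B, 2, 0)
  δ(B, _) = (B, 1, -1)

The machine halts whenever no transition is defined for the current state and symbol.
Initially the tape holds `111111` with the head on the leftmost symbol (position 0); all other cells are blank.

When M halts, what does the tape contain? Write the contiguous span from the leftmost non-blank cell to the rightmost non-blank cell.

state=A head=0 tape=[1]11111__   (A,1)→(A,_,+1)
state=A head=1 tape=_[1]1111__   (A,1)→(A,_,+1)
state=A head=2 tape=__[1]111__   (A,1)→(A,_,+1)
state=A head=3 tape=___[1]11__   (A,1)→(A,_,+1)
state=A head=4 tape=____[1]1__   (A,1)→(A,_,+1)
state=A head=5 tape=_____[1]__   (A,1)→(A,_,+1)
state=A head=6 tape=______[_]_   (A,_)→(B,2,+1)
state=B head=7 tape=______2[_]   (B,_)→(B,1,-1)
state=B head=6 tape=______[2]1
The non-blank tape span at halt is 21.

21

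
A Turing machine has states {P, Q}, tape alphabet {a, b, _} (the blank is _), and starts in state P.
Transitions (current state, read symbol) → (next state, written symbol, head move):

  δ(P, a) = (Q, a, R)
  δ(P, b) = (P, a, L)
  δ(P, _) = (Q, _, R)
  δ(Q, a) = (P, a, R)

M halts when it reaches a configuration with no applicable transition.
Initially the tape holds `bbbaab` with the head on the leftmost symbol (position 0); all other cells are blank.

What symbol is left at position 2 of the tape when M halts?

a

P | _[b]bbaab__   read b → write a, move L, go to P
P | [_]abbaab__   read _ → write _, move R, go to Q
Q | _[a]bbaab__   read a → write a, move R, go to P
P | _a[b]baab__   read b → write a, move L, go to P
P | _[a]abaab__   read a → write a, move R, go to Q
Q | _a[a]baab__   read a → write a, move R, go to P
P | _aa[b]aab__   read b → write a, move L, go to P
P | _a[a]aaab__   read a → write a, move R, go to Q
Q | _aa[a]aab__   read a → write a, move R, go to P
P | _aaa[a]ab__   read a → write a, move R, go to Q
Q | _aaaa[a]b__   read a → write a, move R, go to P
P | _aaaaa[b]__   read b → write a, move L, go to P
P | _aaaa[a]a__   read a → write a, move R, go to Q
Q | _aaaaa[a]__   read a → write a, move R, go to P
P | _aaaaaa[_]_   read _ → write _, move R, go to Q
Q | _aaaaaa_[_]
Cell 2 holds a when M halts.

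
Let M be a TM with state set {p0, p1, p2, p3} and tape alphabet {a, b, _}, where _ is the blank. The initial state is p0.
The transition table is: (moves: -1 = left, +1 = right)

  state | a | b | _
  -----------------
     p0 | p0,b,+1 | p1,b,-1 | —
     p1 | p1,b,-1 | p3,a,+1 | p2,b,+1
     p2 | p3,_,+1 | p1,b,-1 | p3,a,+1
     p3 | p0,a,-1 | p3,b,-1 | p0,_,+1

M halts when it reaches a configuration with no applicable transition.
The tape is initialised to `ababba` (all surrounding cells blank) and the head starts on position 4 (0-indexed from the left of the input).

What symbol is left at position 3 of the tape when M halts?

state=p0 head=4 tape=__abab[b]a   (p0,b)→(p1,b,-1)
state=p1 head=3 tape=__aba[b]ba   (p1,b)→(p3,a,+1)
state=p3 head=4 tape=__abaa[b]a   (p3,b)→(p3,b,-1)
state=p3 head=3 tape=__aba[a]ba   (p3,a)→(p0,a,-1)
state=p0 head=2 tape=__ab[a]aba   (p0,a)→(p0,b,+1)
state=p0 head=3 tape=__abb[a]ba   (p0,a)→(p0,b,+1)
state=p0 head=4 tape=__abbb[b]a   (p0,b)→(p1,b,-1)
state=p1 head=3 tape=__abb[b]ba   (p1,b)→(p3,a,+1)
state=p3 head=4 tape=__abba[b]a   (p3,b)→(p3,b,-1)
state=p3 head=3 tape=__abb[a]ba   (p3,a)→(p0,a,-1)
state=p0 head=2 tape=__ab[b]aba   (p0,b)→(p1,b,-1)
state=p1 head=1 tape=__a[b]baba   (p1,b)→(p3,a,+1)
state=p3 head=2 tape=__aa[b]aba   (p3,b)→(p3,b,-1)
state=p3 head=1 tape=__a[a]baba   (p3,a)→(p0,a,-1)
state=p0 head=0 tape=__[a]ababa   (p0,a)→(p0,b,+1)
state=p0 head=1 tape=__b[a]baba   (p0,a)→(p0,b,+1)
state=p0 head=2 tape=__bb[b]aba   (p0,b)→(p1,b,-1)
state=p1 head=1 tape=__b[b]baba   (p1,b)→(p3,a,+1)
state=p3 head=2 tape=__ba[b]aba   (p3,b)→(p3,b,-1)
state=p3 head=1 tape=__b[a]baba   (p3,a)→(p0,a,-1)
state=p0 head=0 tape=__[b]ababa   (p0,b)→(p1,b,-1)
state=p1 head=-1 tape=_[_]bababa   (p1,_)→(p2,b,+1)
state=p2 head=0 tape=_b[b]ababa   (p2,b)→(p1,b,-1)
state=p1 head=-1 tape=_[b]bababa   (p1,b)→(p3,a,+1)
state=p3 head=0 tape=_a[b]ababa   (p3,b)→(p3,b,-1)
state=p3 head=-1 tape=_[a]bababa   (p3,a)→(p0,a,-1)
state=p0 head=-2 tape=[_]abababa
Cell 3 holds a when M halts.

a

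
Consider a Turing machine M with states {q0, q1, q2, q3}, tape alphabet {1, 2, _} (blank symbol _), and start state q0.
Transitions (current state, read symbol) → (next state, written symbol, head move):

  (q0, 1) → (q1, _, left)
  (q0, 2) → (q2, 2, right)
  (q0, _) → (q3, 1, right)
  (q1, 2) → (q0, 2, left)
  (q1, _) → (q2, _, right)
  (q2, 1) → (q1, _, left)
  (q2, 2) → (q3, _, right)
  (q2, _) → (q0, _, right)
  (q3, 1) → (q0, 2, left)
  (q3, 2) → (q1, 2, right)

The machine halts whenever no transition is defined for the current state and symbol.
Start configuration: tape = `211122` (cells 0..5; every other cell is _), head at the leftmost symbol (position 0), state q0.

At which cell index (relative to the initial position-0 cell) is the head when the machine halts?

6

q0 | _[2]11122_   read 2 → write 2, move right, go to q2
q2 | _2[1]1122_   read 1 → write _, move left, go to q1
q1 | _[2]_1122_   read 2 → write 2, move left, go to q0
q0 | [_]2_1122_   read _ → write 1, move right, go to q3
q3 | 1[2]_1122_   read 2 → write 2, move right, go to q1
q1 | 12[_]1122_   read _ → write _, move right, go to q2
q2 | 12_[1]122_   read 1 → write _, move left, go to q1
q1 | 12[_]_122_   read _ → write _, move right, go to q2
q2 | 12_[_]122_   read _ → write _, move right, go to q0
q0 | 12__[1]22_   read 1 → write _, move left, go to q1
q1 | 12_[_]_22_   read _ → write _, move right, go to q2
q2 | 12__[_]22_   read _ → write _, move right, go to q0
q0 | 12___[2]2_   read 2 → write 2, move right, go to q2
q2 | 12___2[2]_   read 2 → write _, move right, go to q3
q3 | 12___2_[_]
At halt the head is at cell 6.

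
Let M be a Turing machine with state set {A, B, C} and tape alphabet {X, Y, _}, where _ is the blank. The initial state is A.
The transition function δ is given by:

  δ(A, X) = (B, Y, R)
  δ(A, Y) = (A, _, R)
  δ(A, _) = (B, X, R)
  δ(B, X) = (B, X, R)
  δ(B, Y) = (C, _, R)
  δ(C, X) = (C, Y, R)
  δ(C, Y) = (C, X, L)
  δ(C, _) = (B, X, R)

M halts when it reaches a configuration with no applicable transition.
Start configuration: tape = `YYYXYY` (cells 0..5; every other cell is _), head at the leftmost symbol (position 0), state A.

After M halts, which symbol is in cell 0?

A | [Y]YYXYY_   read Y → write _, move R, go to A
A | _[Y]YXYY_   read Y → write _, move R, go to A
A | __[Y]XYY_   read Y → write _, move R, go to A
A | ___[X]YY_   read X → write Y, move R, go to B
B | ___Y[Y]Y_   read Y → write _, move R, go to C
C | ___Y_[Y]_   read Y → write X, move L, go to C
C | ___Y[_]X_   read _ → write X, move R, go to B
B | ___YX[X]_   read X → write X, move R, go to B
B | ___YXX[_]
Cell 0 holds _ when M halts.

_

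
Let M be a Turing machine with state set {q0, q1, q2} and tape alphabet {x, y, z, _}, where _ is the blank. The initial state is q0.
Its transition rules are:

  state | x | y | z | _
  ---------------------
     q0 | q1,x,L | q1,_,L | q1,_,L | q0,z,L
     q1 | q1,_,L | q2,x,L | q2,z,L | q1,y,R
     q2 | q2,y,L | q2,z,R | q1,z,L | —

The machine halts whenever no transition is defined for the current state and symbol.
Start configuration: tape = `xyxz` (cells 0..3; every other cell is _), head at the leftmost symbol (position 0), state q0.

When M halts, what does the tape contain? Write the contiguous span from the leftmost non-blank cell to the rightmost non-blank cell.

x_yxz

state=q0 head=0 tape=__[x]yxz   (q0,x)→(q1,x,L)
state=q1 head=-1 tape=_[_]xyxz   (q1,_)→(q1,y,R)
state=q1 head=0 tape=_y[x]yxz   (q1,x)→(q1,_,L)
state=q1 head=-1 tape=_[y]_yxz   (q1,y)→(q2,x,L)
state=q2 head=-2 tape=[_]x_yxz
The non-blank tape span at halt is x_yxz.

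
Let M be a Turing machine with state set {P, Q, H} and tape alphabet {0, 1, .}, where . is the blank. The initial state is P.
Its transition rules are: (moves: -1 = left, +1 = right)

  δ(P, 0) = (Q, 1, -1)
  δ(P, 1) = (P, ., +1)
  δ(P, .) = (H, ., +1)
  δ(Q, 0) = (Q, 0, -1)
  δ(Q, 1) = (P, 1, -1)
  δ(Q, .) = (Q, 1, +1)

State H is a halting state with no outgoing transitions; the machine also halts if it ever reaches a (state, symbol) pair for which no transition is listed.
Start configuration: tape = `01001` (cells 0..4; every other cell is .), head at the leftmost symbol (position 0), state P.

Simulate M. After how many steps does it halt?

18

P | .[0]1001..   read 0 → write 1, move -1, go to Q
Q | [.]11001..   read . → write 1, move +1, go to Q
Q | 1[1]1001..   read 1 → write 1, move -1, go to P
P | [1]11001..   read 1 → write ., move +1, go to P
P | .[1]1001..   read 1 → write ., move +1, go to P
P | ..[1]001..   read 1 → write ., move +1, go to P
P | ...[0]01..   read 0 → write 1, move -1, go to Q
Q | ..[.]101..   read . → write 1, move +1, go to Q
Q | ..1[1]01..   read 1 → write 1, move -1, go to P
P | ..[1]101..   read 1 → write ., move +1, go to P
P | ...[1]01..   read 1 → write ., move +1, go to P
P | ....[0]1..   read 0 → write 1, move -1, go to Q
Q | ...[.]11..   read . → write 1, move +1, go to Q
Q | ...1[1]1..   read 1 → write 1, move -1, go to P
P | ...[1]11..   read 1 → write ., move +1, go to P
P | ....[1]1..   read 1 → write ., move +1, go to P
P | .....[1]..   read 1 → write ., move +1, go to P
P | ......[.].   read . → write ., move +1, go to H
H | .......[.]
M halts after 18 transitions.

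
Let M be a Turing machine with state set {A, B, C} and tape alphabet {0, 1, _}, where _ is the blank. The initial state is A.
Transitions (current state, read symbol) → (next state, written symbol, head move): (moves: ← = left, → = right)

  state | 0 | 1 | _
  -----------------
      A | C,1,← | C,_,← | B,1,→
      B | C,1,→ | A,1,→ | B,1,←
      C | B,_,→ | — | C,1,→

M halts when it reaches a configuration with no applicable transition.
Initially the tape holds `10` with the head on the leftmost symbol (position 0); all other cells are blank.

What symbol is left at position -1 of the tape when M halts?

state=A head=0 tape=_[1]0_   (A,1)→(C,_,←)
state=C head=-1 tape=[_]_0_   (C,_)→(C,1,→)
state=C head=0 tape=1[_]0_   (C,_)→(C,1,→)
state=C head=1 tape=11[0]_   (C,0)→(B,_,→)
state=B head=2 tape=11_[_]   (B,_)→(B,1,←)
state=B head=1 tape=11[_]1   (B,_)→(B,1,←)
state=B head=0 tape=1[1]11   (B,1)→(A,1,→)
state=A head=1 tape=11[1]1   (A,1)→(C,_,←)
state=C head=0 tape=1[1]_1
Cell -1 holds 1 when M halts.

1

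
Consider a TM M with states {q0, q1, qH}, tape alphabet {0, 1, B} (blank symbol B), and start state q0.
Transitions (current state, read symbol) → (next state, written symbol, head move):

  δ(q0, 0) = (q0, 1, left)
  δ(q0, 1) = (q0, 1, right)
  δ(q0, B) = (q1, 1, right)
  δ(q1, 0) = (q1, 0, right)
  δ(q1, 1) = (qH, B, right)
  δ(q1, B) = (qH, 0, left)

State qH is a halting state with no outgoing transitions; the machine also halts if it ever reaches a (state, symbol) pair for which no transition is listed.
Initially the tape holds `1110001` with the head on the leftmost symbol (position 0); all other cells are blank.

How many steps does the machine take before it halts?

q0 | [1]110001BB   read 1 → write 1, move right, go to q0
q0 | 1[1]10001BB   read 1 → write 1, move right, go to q0
q0 | 11[1]0001BB   read 1 → write 1, move right, go to q0
q0 | 111[0]001BB   read 0 → write 1, move left, go to q0
q0 | 11[1]1001BB   read 1 → write 1, move right, go to q0
q0 | 111[1]001BB   read 1 → write 1, move right, go to q0
q0 | 1111[0]01BB   read 0 → write 1, move left, go to q0
q0 | 111[1]101BB   read 1 → write 1, move right, go to q0
q0 | 1111[1]01BB   read 1 → write 1, move right, go to q0
q0 | 11111[0]1BB   read 0 → write 1, move left, go to q0
q0 | 1111[1]11BB   read 1 → write 1, move right, go to q0
q0 | 11111[1]1BB   read 1 → write 1, move right, go to q0
q0 | 111111[1]BB   read 1 → write 1, move right, go to q0
q0 | 1111111[B]B   read B → write 1, move right, go to q1
q1 | 11111111[B]   read B → write 0, move left, go to qH
qH | 1111111[1]0
M halts after 15 transitions.

15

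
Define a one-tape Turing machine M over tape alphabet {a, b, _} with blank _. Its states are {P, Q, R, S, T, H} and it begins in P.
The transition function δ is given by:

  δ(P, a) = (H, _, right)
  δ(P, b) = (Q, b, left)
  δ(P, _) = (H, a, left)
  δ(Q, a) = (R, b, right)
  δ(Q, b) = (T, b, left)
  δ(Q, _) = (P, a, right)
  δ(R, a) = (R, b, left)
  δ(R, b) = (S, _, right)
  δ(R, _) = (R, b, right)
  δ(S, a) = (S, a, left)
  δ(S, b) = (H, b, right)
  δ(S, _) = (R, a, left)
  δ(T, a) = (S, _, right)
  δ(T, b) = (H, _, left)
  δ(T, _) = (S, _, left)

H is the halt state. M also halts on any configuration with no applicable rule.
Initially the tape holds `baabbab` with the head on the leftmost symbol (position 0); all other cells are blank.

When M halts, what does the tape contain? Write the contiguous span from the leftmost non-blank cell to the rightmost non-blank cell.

state=P head=0 tape=__[b]aabbab   (P,b)→(Q,b,left)
state=Q head=-1 tape=_[_]baabbab   (Q,_)→(P,a,right)
state=P head=0 tape=_a[b]aabbab   (P,b)→(Q,b,left)
state=Q head=-1 tape=_[a]baabbab   (Q,a)→(R,b,right)
state=R head=0 tape=_b[b]aabbab   (R,b)→(S,_,right)
state=S head=1 tape=_b_[a]abbab   (S,a)→(S,a,left)
state=S head=0 tape=_b[_]aabbab   (S,_)→(R,a,left)
state=R head=-1 tape=_[b]aaabbab   (R,b)→(S,_,right)
state=S head=0 tape=__[a]aabbab   (S,a)→(S,a,left)
state=S head=-1 tape=_[_]aaabbab   (S,_)→(R,a,left)
state=R head=-2 tape=[_]aaaabbab   (R,_)→(R,b,right)
state=R head=-1 tape=b[a]aaabbab   (R,a)→(R,b,left)
state=R head=-2 tape=[b]baaabbab   (R,b)→(S,_,right)
state=S head=-1 tape=_[b]aaabbab   (S,b)→(H,b,right)
state=H head=0 tape=_b[a]aabbab
The non-blank tape span at halt is baaabbab.

baaabbab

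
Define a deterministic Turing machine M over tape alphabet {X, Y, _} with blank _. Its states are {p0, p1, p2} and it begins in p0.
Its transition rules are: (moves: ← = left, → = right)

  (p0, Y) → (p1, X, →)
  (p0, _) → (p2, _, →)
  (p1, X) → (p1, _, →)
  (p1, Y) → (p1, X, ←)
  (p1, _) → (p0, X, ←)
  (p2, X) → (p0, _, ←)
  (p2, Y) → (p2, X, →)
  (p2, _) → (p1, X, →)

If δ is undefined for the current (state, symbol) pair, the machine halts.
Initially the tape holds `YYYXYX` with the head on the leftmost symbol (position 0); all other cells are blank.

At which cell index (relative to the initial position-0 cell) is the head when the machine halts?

6

state=p0 head=0 tape=[Y]YYXYX__   (p0,Y)→(p1,X,→)
state=p1 head=1 tape=X[Y]YXYX__   (p1,Y)→(p1,X,←)
state=p1 head=0 tape=[X]XYXYX__   (p1,X)→(p1,_,→)
state=p1 head=1 tape=_[X]YXYX__   (p1,X)→(p1,_,→)
state=p1 head=2 tape=__[Y]XYX__   (p1,Y)→(p1,X,←)
state=p1 head=1 tape=_[_]XXYX__   (p1,_)→(p0,X,←)
state=p0 head=0 tape=[_]XXXYX__   (p0,_)→(p2,_,→)
state=p2 head=1 tape=_[X]XXYX__   (p2,X)→(p0,_,←)
state=p0 head=0 tape=[_]_XXYX__   (p0,_)→(p2,_,→)
state=p2 head=1 tape=_[_]XXYX__   (p2,_)→(p1,X,→)
state=p1 head=2 tape=_X[X]XYX__   (p1,X)→(p1,_,→)
state=p1 head=3 tape=_X_[X]YX__   (p1,X)→(p1,_,→)
state=p1 head=4 tape=_X__[Y]X__   (p1,Y)→(p1,X,←)
state=p1 head=3 tape=_X_[_]XX__   (p1,_)→(p0,X,←)
state=p0 head=2 tape=_X[_]XXX__   (p0,_)→(p2,_,→)
state=p2 head=3 tape=_X_[X]XX__   (p2,X)→(p0,_,←)
state=p0 head=2 tape=_X[_]_XX__   (p0,_)→(p2,_,→)
state=p2 head=3 tape=_X_[_]XX__   (p2,_)→(p1,X,→)
state=p1 head=4 tape=_X_X[X]X__   (p1,X)→(p1,_,→)
state=p1 head=5 tape=_X_X_[X]__   (p1,X)→(p1,_,→)
state=p1 head=6 tape=_X_X__[_]_   (p1,_)→(p0,X,←)
state=p0 head=5 tape=_X_X_[_]X_   (p0,_)→(p2,_,→)
state=p2 head=6 tape=_X_X__[X]_   (p2,X)→(p0,_,←)
state=p0 head=5 tape=_X_X_[_]__   (p0,_)→(p2,_,→)
state=p2 head=6 tape=_X_X__[_]_   (p2,_)→(p1,X,→)
state=p1 head=7 tape=_X_X__X[_]   (p1,_)→(p0,X,←)
state=p0 head=6 tape=_X_X__[X]X
At halt the head is at cell 6.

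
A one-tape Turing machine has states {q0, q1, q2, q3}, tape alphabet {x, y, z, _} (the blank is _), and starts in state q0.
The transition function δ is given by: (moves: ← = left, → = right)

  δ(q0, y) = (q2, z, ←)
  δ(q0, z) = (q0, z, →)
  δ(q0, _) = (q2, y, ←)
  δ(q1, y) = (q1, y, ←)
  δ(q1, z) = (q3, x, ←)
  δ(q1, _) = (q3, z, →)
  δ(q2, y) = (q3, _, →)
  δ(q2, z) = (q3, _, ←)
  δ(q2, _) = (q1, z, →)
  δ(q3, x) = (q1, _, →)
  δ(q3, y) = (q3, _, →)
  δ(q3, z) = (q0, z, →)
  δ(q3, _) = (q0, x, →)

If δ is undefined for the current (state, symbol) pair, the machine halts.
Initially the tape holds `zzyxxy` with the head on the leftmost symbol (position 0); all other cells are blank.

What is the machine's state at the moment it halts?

q2

q0 | _[z]zyxxy   read z → write z, move →, go to q0
q0 | _z[z]yxxy   read z → write z, move →, go to q0
q0 | _zz[y]xxy   read y → write z, move ←, go to q2
q2 | _z[z]zxxy   read z → write _, move ←, go to q3
q3 | _[z]_zxxy   read z → write z, move →, go to q0
q0 | _z[_]zxxy   read _ → write y, move ←, go to q2
q2 | _[z]yzxxy   read z → write _, move ←, go to q3
q3 | [_]_yzxxy   read _ → write x, move →, go to q0
q0 | x[_]yzxxy   read _ → write y, move ←, go to q2
q2 | [x]yyzxxy
No transition is defined for (q2, x); M halts in state q2.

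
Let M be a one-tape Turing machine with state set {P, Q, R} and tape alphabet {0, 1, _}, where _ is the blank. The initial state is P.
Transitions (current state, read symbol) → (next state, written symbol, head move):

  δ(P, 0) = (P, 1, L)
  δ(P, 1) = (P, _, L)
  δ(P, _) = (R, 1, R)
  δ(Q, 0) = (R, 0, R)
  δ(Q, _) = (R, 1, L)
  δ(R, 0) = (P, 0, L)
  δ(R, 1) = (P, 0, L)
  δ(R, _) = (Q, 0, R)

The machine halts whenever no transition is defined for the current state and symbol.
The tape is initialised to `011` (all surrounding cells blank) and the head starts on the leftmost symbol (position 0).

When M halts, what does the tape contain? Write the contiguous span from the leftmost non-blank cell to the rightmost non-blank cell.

state=P head=0 tape=___[0]11   (P,0)→(P,1,L)
state=P head=-1 tape=__[_]111   (P,_)→(R,1,R)
state=R head=0 tape=__1[1]11   (R,1)→(P,0,L)
state=P head=-1 tape=__[1]011   (P,1)→(P,_,L)
state=P head=-2 tape=_[_]_011   (P,_)→(R,1,R)
state=R head=-1 tape=_1[_]011   (R,_)→(Q,0,R)
state=Q head=0 tape=_10[0]11   (Q,0)→(R,0,R)
state=R head=1 tape=_100[1]1   (R,1)→(P,0,L)
state=P head=0 tape=_10[0]01   (P,0)→(P,1,L)
state=P head=-1 tape=_1[0]101   (P,0)→(P,1,L)
state=P head=-2 tape=_[1]1101   (P,1)→(P,_,L)
state=P head=-3 tape=[_]_1101   (P,_)→(R,1,R)
state=R head=-2 tape=1[_]1101   (R,_)→(Q,0,R)
state=Q head=-1 tape=10[1]101
The non-blank tape span at halt is 101101.

101101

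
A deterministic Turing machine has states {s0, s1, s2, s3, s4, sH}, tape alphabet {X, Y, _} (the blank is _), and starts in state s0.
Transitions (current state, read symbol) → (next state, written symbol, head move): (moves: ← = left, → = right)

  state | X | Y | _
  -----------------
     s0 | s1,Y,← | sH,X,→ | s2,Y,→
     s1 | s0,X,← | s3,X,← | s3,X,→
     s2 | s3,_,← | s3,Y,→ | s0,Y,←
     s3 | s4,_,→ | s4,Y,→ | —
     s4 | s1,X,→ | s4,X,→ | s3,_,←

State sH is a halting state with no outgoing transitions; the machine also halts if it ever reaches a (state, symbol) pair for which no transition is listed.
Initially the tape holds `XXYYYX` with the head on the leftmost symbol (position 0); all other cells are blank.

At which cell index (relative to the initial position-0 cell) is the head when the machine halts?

state=s0 head=0 tape=_[X]XYYYX__   (s0,X)→(s1,Y,←)
state=s1 head=-1 tape=[_]YXYYYX__   (s1,_)→(s3,X,→)
state=s3 head=0 tape=X[Y]XYYYX__   (s3,Y)→(s4,Y,→)
state=s4 head=1 tape=XY[X]YYYX__   (s4,X)→(s1,X,→)
state=s1 head=2 tape=XYX[Y]YYX__   (s1,Y)→(s3,X,←)
state=s3 head=1 tape=XY[X]XYYX__   (s3,X)→(s4,_,→)
state=s4 head=2 tape=XY_[X]YYX__   (s4,X)→(s1,X,→)
state=s1 head=3 tape=XY_X[Y]YX__   (s1,Y)→(s3,X,←)
state=s3 head=2 tape=XY_[X]XYX__   (s3,X)→(s4,_,→)
state=s4 head=3 tape=XY__[X]YX__   (s4,X)→(s1,X,→)
state=s1 head=4 tape=XY__X[Y]X__   (s1,Y)→(s3,X,←)
state=s3 head=3 tape=XY__[X]XX__   (s3,X)→(s4,_,→)
state=s4 head=4 tape=XY___[X]X__   (s4,X)→(s1,X,→)
state=s1 head=5 tape=XY___X[X]__   (s1,X)→(s0,X,←)
state=s0 head=4 tape=XY___[X]X__   (s0,X)→(s1,Y,←)
state=s1 head=3 tape=XY__[_]YX__   (s1,_)→(s3,X,→)
state=s3 head=4 tape=XY__X[Y]X__   (s3,Y)→(s4,Y,→)
state=s4 head=5 tape=XY__XY[X]__   (s4,X)→(s1,X,→)
state=s1 head=6 tape=XY__XYX[_]_   (s1,_)→(s3,X,→)
state=s3 head=7 tape=XY__XYXX[_]
At halt the head is at cell 7.

7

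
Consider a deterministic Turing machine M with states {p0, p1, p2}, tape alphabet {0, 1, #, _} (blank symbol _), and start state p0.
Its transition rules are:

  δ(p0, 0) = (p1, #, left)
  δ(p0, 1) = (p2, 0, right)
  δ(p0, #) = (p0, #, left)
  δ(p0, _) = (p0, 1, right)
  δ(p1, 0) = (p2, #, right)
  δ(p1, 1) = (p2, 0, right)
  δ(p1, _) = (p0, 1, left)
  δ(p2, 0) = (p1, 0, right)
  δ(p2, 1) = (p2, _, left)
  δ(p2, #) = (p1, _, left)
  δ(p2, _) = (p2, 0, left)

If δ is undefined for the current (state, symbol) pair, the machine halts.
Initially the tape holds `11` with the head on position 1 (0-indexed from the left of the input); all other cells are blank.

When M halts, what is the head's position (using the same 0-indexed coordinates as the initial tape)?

1

state=p0 head=1 tape=1[1]___   (p0,1)→(p2,0,right)
state=p2 head=2 tape=10[_]__   (p2,_)→(p2,0,left)
state=p2 head=1 tape=1[0]0__   (p2,0)→(p1,0,right)
state=p1 head=2 tape=10[0]__   (p1,0)→(p2,#,right)
state=p2 head=3 tape=10#[_]_   (p2,_)→(p2,0,left)
state=p2 head=2 tape=10[#]0_   (p2,#)→(p1,_,left)
state=p1 head=1 tape=1[0]_0_   (p1,0)→(p2,#,right)
state=p2 head=2 tape=1#[_]0_   (p2,_)→(p2,0,left)
state=p2 head=1 tape=1[#]00_   (p2,#)→(p1,_,left)
state=p1 head=0 tape=[1]_00_   (p1,1)→(p2,0,right)
state=p2 head=1 tape=0[_]00_   (p2,_)→(p2,0,left)
state=p2 head=0 tape=[0]000_   (p2,0)→(p1,0,right)
state=p1 head=1 tape=0[0]00_   (p1,0)→(p2,#,right)
state=p2 head=2 tape=0#[0]0_   (p2,0)→(p1,0,right)
state=p1 head=3 tape=0#0[0]_   (p1,0)→(p2,#,right)
state=p2 head=4 tape=0#0#[_]   (p2,_)→(p2,0,left)
state=p2 head=3 tape=0#0[#]0   (p2,#)→(p1,_,left)
state=p1 head=2 tape=0#[0]_0   (p1,0)→(p2,#,right)
state=p2 head=3 tape=0##[_]0   (p2,_)→(p2,0,left)
state=p2 head=2 tape=0#[#]00   (p2,#)→(p1,_,left)
state=p1 head=1 tape=0[#]_00
At halt the head is at cell 1.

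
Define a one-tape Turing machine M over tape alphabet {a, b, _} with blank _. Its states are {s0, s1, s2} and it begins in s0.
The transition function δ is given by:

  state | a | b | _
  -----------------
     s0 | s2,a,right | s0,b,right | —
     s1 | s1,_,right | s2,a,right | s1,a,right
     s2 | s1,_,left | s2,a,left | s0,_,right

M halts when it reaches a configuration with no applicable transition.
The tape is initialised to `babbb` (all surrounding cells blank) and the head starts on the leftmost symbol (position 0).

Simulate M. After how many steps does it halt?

s0 | [b]abbb__   read b → write b, move right, go to s0
s0 | b[a]bbb__   read a → write a, move right, go to s2
s2 | ba[b]bb__   read b → write a, move left, go to s2
s2 | b[a]abb__   read a → write _, move left, go to s1
s1 | [b]_abb__   read b → write a, move right, go to s2
s2 | a[_]abb__   read _ → write _, move right, go to s0
s0 | a_[a]bb__   read a → write a, move right, go to s2
s2 | a_a[b]b__   read b → write a, move left, go to s2
s2 | a_[a]ab__   read a → write _, move left, go to s1
s1 | a[_]_ab__   read _ → write a, move right, go to s1
s1 | aa[_]ab__   read _ → write a, move right, go to s1
s1 | aaa[a]b__   read a → write _, move right, go to s1
s1 | aaa_[b]__   read b → write a, move right, go to s2
s2 | aaa_a[_]_   read _ → write _, move right, go to s0
s0 | aaa_a_[_]
M halts after 14 transitions.

14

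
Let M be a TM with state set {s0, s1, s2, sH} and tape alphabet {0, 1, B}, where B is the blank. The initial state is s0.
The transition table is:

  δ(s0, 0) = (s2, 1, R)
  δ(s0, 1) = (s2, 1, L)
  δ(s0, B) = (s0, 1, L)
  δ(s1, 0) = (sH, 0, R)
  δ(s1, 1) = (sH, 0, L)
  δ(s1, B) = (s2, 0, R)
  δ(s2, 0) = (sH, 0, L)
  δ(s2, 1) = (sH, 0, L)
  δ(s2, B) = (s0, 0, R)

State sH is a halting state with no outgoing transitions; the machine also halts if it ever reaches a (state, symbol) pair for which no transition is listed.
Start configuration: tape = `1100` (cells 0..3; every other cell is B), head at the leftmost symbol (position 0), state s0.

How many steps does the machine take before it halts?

4

s0 | BB[1]100   read 1 → write 1, move L, go to s2
s2 | B[B]1100   read B → write 0, move R, go to s0
s0 | B0[1]100   read 1 → write 1, move L, go to s2
s2 | B[0]1100   read 0 → write 0, move L, go to sH
sH | [B]01100
M halts after 4 transitions.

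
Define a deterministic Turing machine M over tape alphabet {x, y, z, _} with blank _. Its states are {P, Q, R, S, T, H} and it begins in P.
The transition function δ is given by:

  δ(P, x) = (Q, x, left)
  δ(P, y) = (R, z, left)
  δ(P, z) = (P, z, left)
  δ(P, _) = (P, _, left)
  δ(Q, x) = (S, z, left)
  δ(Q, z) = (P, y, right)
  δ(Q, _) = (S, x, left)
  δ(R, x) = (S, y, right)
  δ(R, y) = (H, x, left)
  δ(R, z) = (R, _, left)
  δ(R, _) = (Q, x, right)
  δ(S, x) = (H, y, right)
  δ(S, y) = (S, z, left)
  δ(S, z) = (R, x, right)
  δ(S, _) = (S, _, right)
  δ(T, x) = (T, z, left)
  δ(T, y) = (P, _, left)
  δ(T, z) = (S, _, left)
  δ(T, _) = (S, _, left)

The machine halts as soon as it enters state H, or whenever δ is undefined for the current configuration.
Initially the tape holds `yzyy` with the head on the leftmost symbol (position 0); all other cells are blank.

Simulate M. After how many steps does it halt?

state=P head=0 tape=_[y]zyy   (P,y)→(R,z,left)
state=R head=-1 tape=[_]zzyy   (R,_)→(Q,x,right)
state=Q head=0 tape=x[z]zyy   (Q,z)→(P,y,right)
state=P head=1 tape=xy[z]yy   (P,z)→(P,z,left)
state=P head=0 tape=x[y]zyy   (P,y)→(R,z,left)
state=R head=-1 tape=[x]zzyy   (R,x)→(S,y,right)
state=S head=0 tape=y[z]zyy   (S,z)→(R,x,right)
state=R head=1 tape=yx[z]yy   (R,z)→(R,_,left)
state=R head=0 tape=y[x]_yy   (R,x)→(S,y,right)
state=S head=1 tape=yy[_]yy   (S,_)→(S,_,right)
state=S head=2 tape=yy_[y]y   (S,y)→(S,z,left)
state=S head=1 tape=yy[_]zy   (S,_)→(S,_,right)
state=S head=2 tape=yy_[z]y   (S,z)→(R,x,right)
state=R head=3 tape=yy_x[y]   (R,y)→(H,x,left)
state=H head=2 tape=yy_[x]x
M halts after 14 transitions.

14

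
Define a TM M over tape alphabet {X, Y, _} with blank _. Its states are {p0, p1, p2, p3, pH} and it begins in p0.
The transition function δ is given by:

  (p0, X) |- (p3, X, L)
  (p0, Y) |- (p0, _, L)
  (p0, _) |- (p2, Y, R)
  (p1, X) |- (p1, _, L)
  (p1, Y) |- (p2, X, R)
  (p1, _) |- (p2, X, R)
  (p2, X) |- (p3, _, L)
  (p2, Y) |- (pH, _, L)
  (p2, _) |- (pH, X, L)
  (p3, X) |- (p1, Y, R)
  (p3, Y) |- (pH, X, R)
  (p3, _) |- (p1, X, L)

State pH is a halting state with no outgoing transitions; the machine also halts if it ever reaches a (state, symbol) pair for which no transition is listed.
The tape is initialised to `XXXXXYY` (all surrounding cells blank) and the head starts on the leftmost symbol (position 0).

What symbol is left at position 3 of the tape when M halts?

state=p0 head=0 tape=__[X]XXXXYY   (p0,X)→(p3,X,L)
state=p3 head=-1 tape=_[_]XXXXXYY   (p3,_)→(p1,X,L)
state=p1 head=-2 tape=[_]XXXXXXYY   (p1,_)→(p2,X,R)
state=p2 head=-1 tape=X[X]XXXXXYY   (p2,X)→(p3,_,L)
state=p3 head=-2 tape=[X]_XXXXXYY   (p3,X)→(p1,Y,R)
state=p1 head=-1 tape=Y[_]XXXXXYY   (p1,_)→(p2,X,R)
state=p2 head=0 tape=YX[X]XXXXYY   (p2,X)→(p3,_,L)
state=p3 head=-1 tape=Y[X]_XXXXYY   (p3,X)→(p1,Y,R)
state=p1 head=0 tape=YY[_]XXXXYY   (p1,_)→(p2,X,R)
state=p2 head=1 tape=YYX[X]XXXYY   (p2,X)→(p3,_,L)
state=p3 head=0 tape=YY[X]_XXXYY   (p3,X)→(p1,Y,R)
state=p1 head=1 tape=YYY[_]XXXYY   (p1,_)→(p2,X,R)
state=p2 head=2 tape=YYYX[X]XXYY   (p2,X)→(p3,_,L)
state=p3 head=1 tape=YYY[X]_XXYY   (p3,X)→(p1,Y,R)
state=p1 head=2 tape=YYYY[_]XXYY   (p1,_)→(p2,X,R)
state=p2 head=3 tape=YYYYX[X]XYY   (p2,X)→(p3,_,L)
state=p3 head=2 tape=YYYY[X]_XYY   (p3,X)→(p1,Y,R)
state=p1 head=3 tape=YYYYY[_]XYY   (p1,_)→(p2,X,R)
state=p2 head=4 tape=YYYYYX[X]YY   (p2,X)→(p3,_,L)
state=p3 head=3 tape=YYYYY[X]_YY   (p3,X)→(p1,Y,R)
state=p1 head=4 tape=YYYYYY[_]YY   (p1,_)→(p2,X,R)
state=p2 head=5 tape=YYYYYYX[Y]Y   (p2,Y)→(pH,_,L)
state=pH head=4 tape=YYYYYY[X]_Y
Cell 3 holds Y when M halts.

Y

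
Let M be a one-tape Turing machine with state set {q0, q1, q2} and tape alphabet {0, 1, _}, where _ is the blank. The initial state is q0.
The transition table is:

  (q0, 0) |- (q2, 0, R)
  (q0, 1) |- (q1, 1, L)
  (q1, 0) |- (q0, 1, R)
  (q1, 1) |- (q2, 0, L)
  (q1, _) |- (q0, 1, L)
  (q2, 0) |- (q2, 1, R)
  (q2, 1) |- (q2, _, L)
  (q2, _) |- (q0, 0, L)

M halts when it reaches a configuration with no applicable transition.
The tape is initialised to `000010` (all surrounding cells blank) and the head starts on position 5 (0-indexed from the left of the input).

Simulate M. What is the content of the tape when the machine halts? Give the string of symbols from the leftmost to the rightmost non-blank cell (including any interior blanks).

state=q0 head=5 tape=__00001[0]__   (q0,0)→(q2,0,R)
state=q2 head=6 tape=__000010[_]_   (q2,_)→(q0,0,L)
state=q0 head=5 tape=__00001[0]0_   (q0,0)→(q2,0,R)
state=q2 head=6 tape=__000010[0]_   (q2,0)→(q2,1,R)
state=q2 head=7 tape=__0000101[_]   (q2,_)→(q0,0,L)
state=q0 head=6 tape=__000010[1]0   (q0,1)→(q1,1,L)
state=q1 head=5 tape=__00001[0]10   (q1,0)→(q0,1,R)
state=q0 head=6 tape=__000011[1]0   (q0,1)→(q1,1,L)
state=q1 head=5 tape=__00001[1]10   (q1,1)→(q2,0,L)
state=q2 head=4 tape=__0000[1]010   (q2,1)→(q2,_,L)
state=q2 head=3 tape=__000[0]_010   (q2,0)→(q2,1,R)
state=q2 head=4 tape=__0001[_]010   (q2,_)→(q0,0,L)
state=q0 head=3 tape=__000[1]0010   (q0,1)→(q1,1,L)
state=q1 head=2 tape=__00[0]10010   (q1,0)→(q0,1,R)
state=q0 head=3 tape=__001[1]0010   (q0,1)→(q1,1,L)
state=q1 head=2 tape=__00[1]10010   (q1,1)→(q2,0,L)
state=q2 head=1 tape=__0[0]010010   (q2,0)→(q2,1,R)
state=q2 head=2 tape=__01[0]10010   (q2,0)→(q2,1,R)
state=q2 head=3 tape=__011[1]0010   (q2,1)→(q2,_,L)
state=q2 head=2 tape=__01[1]_0010   (q2,1)→(q2,_,L)
state=q2 head=1 tape=__0[1]__0010   (q2,1)→(q2,_,L)
state=q2 head=0 tape=__[0]___0010   (q2,0)→(q2,1,R)
state=q2 head=1 tape=__1[_]__0010   (q2,_)→(q0,0,L)
state=q0 head=0 tape=__[1]0__0010   (q0,1)→(q1,1,L)
state=q1 head=-1 tape=_[_]10__0010   (q1,_)→(q0,1,L)
state=q0 head=-2 tape=[_]110__0010
The non-blank tape span at halt is 110__0010.

110__0010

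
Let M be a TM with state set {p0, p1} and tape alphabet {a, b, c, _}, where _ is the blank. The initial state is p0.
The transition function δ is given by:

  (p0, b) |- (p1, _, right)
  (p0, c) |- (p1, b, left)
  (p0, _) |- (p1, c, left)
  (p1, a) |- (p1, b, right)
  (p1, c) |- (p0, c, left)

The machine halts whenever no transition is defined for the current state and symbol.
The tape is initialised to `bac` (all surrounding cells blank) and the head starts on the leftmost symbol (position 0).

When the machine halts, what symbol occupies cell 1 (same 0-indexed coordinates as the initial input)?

p0 | [b]ac   read b → write _, move right, go to p1
p1 | _[a]c   read a → write b, move right, go to p1
p1 | _b[c]   read c → write c, move left, go to p0
p0 | _[b]c   read b → write _, move right, go to p1
p1 | __[c]   read c → write c, move left, go to p0
p0 | _[_]c   read _ → write c, move left, go to p1
p1 | [_]cc
Cell 1 holds c when M halts.

c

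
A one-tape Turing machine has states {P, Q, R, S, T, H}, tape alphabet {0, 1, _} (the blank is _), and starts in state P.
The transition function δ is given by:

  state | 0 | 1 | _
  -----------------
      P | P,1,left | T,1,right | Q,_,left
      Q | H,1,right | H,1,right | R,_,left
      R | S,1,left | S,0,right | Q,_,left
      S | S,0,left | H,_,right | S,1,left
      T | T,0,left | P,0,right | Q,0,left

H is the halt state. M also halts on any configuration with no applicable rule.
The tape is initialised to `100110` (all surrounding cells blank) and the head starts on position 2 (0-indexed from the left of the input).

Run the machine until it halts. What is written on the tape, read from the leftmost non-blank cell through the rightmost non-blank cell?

101011

P | 10[0]110_   read 0 → write 1, move left, go to P
P | 1[0]1110_   read 0 → write 1, move left, go to P
P | [1]11110_   read 1 → write 1, move right, go to T
T | 1[1]1110_   read 1 → write 0, move right, go to P
P | 10[1]110_   read 1 → write 1, move right, go to T
T | 101[1]10_   read 1 → write 0, move right, go to P
P | 1010[1]0_   read 1 → write 1, move right, go to T
T | 10101[0]_   read 0 → write 0, move left, go to T
T | 1010[1]0_   read 1 → write 0, move right, go to P
P | 10100[0]_   read 0 → write 1, move left, go to P
P | 1010[0]1_   read 0 → write 1, move left, go to P
P | 101[0]11_   read 0 → write 1, move left, go to P
P | 10[1]111_   read 1 → write 1, move right, go to T
T | 101[1]11_   read 1 → write 0, move right, go to P
P | 1010[1]1_   read 1 → write 1, move right, go to T
T | 10101[1]_   read 1 → write 0, move right, go to P
P | 101010[_]   read _ → write _, move left, go to Q
Q | 10101[0]_   read 0 → write 1, move right, go to H
H | 101011[_]
The non-blank tape span at halt is 101011.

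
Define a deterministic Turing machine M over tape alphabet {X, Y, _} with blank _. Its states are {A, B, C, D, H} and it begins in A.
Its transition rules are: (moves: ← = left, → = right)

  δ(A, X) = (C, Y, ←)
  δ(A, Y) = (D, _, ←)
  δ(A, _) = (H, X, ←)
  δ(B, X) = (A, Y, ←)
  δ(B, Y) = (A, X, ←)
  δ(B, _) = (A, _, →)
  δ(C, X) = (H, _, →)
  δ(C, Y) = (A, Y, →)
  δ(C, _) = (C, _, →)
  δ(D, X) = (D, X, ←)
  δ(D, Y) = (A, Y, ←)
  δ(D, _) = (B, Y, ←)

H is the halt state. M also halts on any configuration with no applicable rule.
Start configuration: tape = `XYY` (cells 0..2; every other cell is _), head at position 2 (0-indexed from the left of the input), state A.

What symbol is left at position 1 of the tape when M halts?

_

A | __XY[Y]   read Y → write _, move ←, go to D
D | __X[Y]_   read Y → write Y, move ←, go to A
A | __[X]Y_   read X → write Y, move ←, go to C
C | _[_]YY_   read _ → write _, move →, go to C
C | __[Y]Y_   read Y → write Y, move →, go to A
A | __Y[Y]_   read Y → write _, move ←, go to D
D | __[Y]__   read Y → write Y, move ←, go to A
A | _[_]Y__   read _ → write X, move ←, go to H
H | [_]XY__
Cell 1 holds _ when M halts.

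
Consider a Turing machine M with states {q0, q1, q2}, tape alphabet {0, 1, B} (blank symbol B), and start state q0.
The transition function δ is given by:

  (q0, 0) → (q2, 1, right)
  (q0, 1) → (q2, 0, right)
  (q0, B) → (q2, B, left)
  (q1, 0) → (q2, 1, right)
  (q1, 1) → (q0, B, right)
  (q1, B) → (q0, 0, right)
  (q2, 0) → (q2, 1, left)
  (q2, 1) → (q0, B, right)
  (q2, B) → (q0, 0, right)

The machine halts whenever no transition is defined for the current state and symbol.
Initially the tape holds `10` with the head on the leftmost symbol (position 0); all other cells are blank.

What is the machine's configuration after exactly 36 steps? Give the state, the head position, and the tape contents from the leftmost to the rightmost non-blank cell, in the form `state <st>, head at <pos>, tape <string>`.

q0 | BBB[1]0BB   read 1 → write 0, move right, go to q2
q2 | BBB0[0]BB   read 0 → write 1, move left, go to q2
q2 | BBB[0]1BB   read 0 → write 1, move left, go to q2
q2 | BB[B]11BB   read B → write 0, move right, go to q0
q0 | BB0[1]1BB   read 1 → write 0, move right, go to q2
q2 | BB00[1]BB   read 1 → write B, move right, go to q0
q0 | BB00B[B]B   read B → write B, move left, go to q2
q2 | BB00[B]BB   read B → write 0, move right, go to q0
q0 | BB000[B]B   read B → write B, move left, go to q2
q2 | BB00[0]BB   read 0 → write 1, move left, go to q2
q2 | BB0[0]1BB   read 0 → write 1, move left, go to q2
q2 | BB[0]11BB   read 0 → write 1, move left, go to q2
q2 | B[B]111BB   read B → write 0, move right, go to q0
q0 | B0[1]11BB   read 1 → write 0, move right, go to q2
q2 | B00[1]1BB   read 1 → write B, move right, go to q0
q0 | B00B[1]BB   read 1 → write 0, move right, go to q2
q2 | B00B0[B]B   read B → write 0, move right, go to q0
q0 | B00B00[B]   read B → write B, move left, go to q2
q2 | B00B0[0]B   read 0 → write 1, move left, go to q2
q2 | B00B[0]1B   read 0 → write 1, move left, go to q2
q2 | B00[B]11B   read B → write 0, move right, go to q0
q0 | B000[1]1B   read 1 → write 0, move right, go to q2
q2 | B0000[1]B   read 1 → write B, move right, go to q0
q0 | B0000B[B]   read B → write B, move left, go to q2
q2 | B0000[B]B   read B → write 0, move right, go to q0
q0 | B00000[B]   read B → write B, move left, go to q2
q2 | B0000[0]B   read 0 → write 1, move left, go to q2
q2 | B000[0]1B   read 0 → write 1, move left, go to q2
q2 | B00[0]11B   read 0 → write 1, move left, go to q2
q2 | B0[0]111B   read 0 → write 1, move left, go to q2
q2 | B[0]1111B   read 0 → write 1, move left, go to q2
q2 | [B]11111B   read B → write 0, move right, go to q0
q0 | 0[1]1111B   read 1 → write 0, move right, go to q2
q2 | 00[1]111B   read 1 → write B, move right, go to q0
q0 | 00B[1]11B   read 1 → write 0, move right, go to q2
q2 | 00B0[1]1B   read 1 → write B, move right, go to q0
q0 | 00B0B[1]B
After 36 steps: state q0, head at 2, tape 00B0B1.

state q0, head at 2, tape 00B0B1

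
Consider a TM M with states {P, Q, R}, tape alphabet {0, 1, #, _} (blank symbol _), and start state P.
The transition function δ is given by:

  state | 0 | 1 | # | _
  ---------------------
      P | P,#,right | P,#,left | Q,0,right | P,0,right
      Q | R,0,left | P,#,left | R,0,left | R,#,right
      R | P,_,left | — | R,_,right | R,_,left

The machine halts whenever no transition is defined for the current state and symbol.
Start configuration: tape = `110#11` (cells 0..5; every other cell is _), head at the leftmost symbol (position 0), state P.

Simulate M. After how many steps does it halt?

14

P | _[1]10#11   read 1 → write #, move left, go to P
P | [_]#10#11   read _ → write 0, move right, go to P
P | 0[#]10#11   read # → write 0, move right, go to Q
Q | 00[1]0#11   read 1 → write #, move left, go to P
P | 0[0]#0#11   read 0 → write #, move right, go to P
P | 0#[#]0#11   read # → write 0, move right, go to Q
Q | 0#0[0]#11   read 0 → write 0, move left, go to R
R | 0#[0]0#11   read 0 → write _, move left, go to P
P | 0[#]_0#11   read # → write 0, move right, go to Q
Q | 00[_]0#11   read _ → write #, move right, go to R
R | 00#[0]#11   read 0 → write _, move left, go to P
P | 00[#]_#11   read # → write 0, move right, go to Q
Q | 000[_]#11   read _ → write #, move right, go to R
R | 000#[#]11   read # → write _, move right, go to R
R | 000#_[1]1
M halts after 14 transitions.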